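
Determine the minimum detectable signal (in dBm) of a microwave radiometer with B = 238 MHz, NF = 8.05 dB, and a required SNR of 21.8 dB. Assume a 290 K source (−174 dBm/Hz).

Sensitivity = −174 + 10 log₁₀(B) + NF + SNR_min
= −174 + 83.77 + 8.05 + 21.8
= −60.38 dBm → −60.4 dBm

−60.4 dBm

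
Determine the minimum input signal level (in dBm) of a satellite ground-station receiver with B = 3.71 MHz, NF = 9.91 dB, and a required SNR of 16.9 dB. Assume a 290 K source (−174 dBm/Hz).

−81.5 dBm

Sensitivity = −174 + 10 log₁₀(B) + NF + SNR_min
= −174 + 65.69 + 9.91 + 16.9
= −81.50 dBm → −81.5 dBm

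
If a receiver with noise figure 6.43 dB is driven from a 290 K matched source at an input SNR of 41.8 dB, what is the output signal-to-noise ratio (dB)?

35.37 dB

By definition F = SNR_in/SNR_out, so in dB: SNR_out = SNR_in − NF
SNR_out = 41.8 − 6.43 = 35.37 dB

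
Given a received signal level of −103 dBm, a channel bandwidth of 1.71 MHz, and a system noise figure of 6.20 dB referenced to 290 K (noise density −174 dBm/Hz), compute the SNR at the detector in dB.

2.5 dB

Noise floor: N = −174 + 10 log₁₀(B) + NF
10 log₁₀(1.71×10⁶) = 62.33 dB
N = −174 + 62.33 + 6.20 = −105.47 dBm
SNR = P_sig − N = −103 − (−105.47) = 2.47 dB → 2.5 dB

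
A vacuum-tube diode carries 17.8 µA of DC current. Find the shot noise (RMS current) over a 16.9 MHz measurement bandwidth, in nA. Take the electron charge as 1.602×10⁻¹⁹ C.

9.82 nA

I_n = √(2qI·B)
2qI·B = 2 × 1.602×10⁻¹⁹ × 1.78×10⁻⁵ × 1.69×10⁷ = 9.64×10⁻¹⁷ A²
I_n = √(9.64×10⁻¹⁷) = 9.82×10⁻⁹ A = 9.82 nA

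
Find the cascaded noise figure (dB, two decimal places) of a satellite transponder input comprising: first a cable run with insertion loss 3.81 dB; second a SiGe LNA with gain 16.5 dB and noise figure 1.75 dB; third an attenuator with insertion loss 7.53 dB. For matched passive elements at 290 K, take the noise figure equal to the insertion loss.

Convert to linear (a loss of L dB is a gain of −L dB): F_i = 10^(NF_i/10), G_i = 10^(G_i,dB/10)
  Stage 1: F_1 = 10^(3.81/10) = 2.404, G_1 = 10^(−3.81/10) = 0.4159
  Stage 2: F_2 = 10^(1.75/10) = 1.496, G_2 = 10^(16.5/10) = 44.67
  Stage 3: F_3 = 10^(7.53/10) = 5.662, G_3 = 10^(−7.53/10) = 0.1766
Friis cascade:
  F = 2.404 + (1.496 − 1)/0.4159 + (5.662 − 1)/18.58 = 3.848
NF = 10 log₁₀(3.848) = 5.85 dB

5.85 dB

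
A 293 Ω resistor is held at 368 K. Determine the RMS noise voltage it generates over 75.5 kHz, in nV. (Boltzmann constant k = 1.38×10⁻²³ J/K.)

670 nV

V_n = √(4kTRB)
4kTRB = 4 × 1.38×10⁻²³ × 368 × 2.93×10² × 7.55×10⁴ = 4.49×10⁻¹³ V²
V_n = √(4.49×10⁻¹³) = 6.70×10⁻⁷ V = 670 nV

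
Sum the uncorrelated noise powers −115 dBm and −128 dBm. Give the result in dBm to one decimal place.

−114.8 dBm

Convert to linear, add, convert back:
P₁ = 3.16×10⁻¹⁵ W, P₂ = 1.58×10⁻¹⁶ W
P_tot = 3.32×10⁻¹⁵ W → 10 log₁₀(P_tot / 10⁻³) = −114.8 dBm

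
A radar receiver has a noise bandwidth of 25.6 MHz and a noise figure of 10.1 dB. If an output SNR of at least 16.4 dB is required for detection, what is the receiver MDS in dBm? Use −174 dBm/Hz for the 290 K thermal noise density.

−73.4 dBm

Sensitivity = −174 + 10 log₁₀(B) + NF + SNR_min
= −174 + 74.08 + 10.1 + 16.4
= −73.42 dBm → −73.4 dBm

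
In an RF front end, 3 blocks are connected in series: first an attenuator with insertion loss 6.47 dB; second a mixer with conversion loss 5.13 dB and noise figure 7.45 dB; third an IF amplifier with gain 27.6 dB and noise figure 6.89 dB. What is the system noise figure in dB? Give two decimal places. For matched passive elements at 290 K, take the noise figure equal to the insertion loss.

Convert to linear (a loss of L dB is a gain of −L dB): F_i = 10^(NF_i/10), G_i = 10^(G_i,dB/10)
  Stage 1: F_1 = 10^(6.47/10) = 4.436, G_1 = 10^(−6.47/10) = 0.2254
  Stage 2: F_2 = 10^(7.45/10) = 5.559, G_2 = 10^(−5.13/10) = 0.3069
  Stage 3: F_3 = 10^(6.89/10) = 4.887, G_3 = 10^(27.6/10) = 575.4
Friis cascade:
  F = 4.436 + (5.559 − 1)/0.2254 + (4.887 − 1)/0.06918 = 80.84
NF = 10 log₁₀(80.84) = 19.08 dB

19.08 dB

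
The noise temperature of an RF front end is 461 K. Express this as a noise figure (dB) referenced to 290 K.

4.13 dB

F = 1 + T_e/T₀ = 1 + 461/290 = 2.58966
NF = 10 log₁₀(2.58966) = 4.13 dB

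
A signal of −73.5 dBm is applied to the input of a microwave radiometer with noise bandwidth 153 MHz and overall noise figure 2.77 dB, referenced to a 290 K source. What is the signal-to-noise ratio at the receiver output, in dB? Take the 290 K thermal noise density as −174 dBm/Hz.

Noise floor: N = −174 + 10 log₁₀(B) + NF
10 log₁₀(1.53×10⁸) = 81.85 dB
N = −174 + 81.85 + 2.77 = −89.38 dBm
SNR = P_sig − N = −73.5 − (−89.38) = 15.88 dB → 15.9 dB

15.9 dB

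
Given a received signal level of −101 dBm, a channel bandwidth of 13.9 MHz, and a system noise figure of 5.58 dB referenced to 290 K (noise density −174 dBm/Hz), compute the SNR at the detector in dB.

−4.0 dB

Noise floor: N = −174 + 10 log₁₀(B) + NF
10 log₁₀(1.39×10⁷) = 71.43 dB
N = −174 + 71.43 + 5.58 = −96.99 dBm
SNR = P_sig − N = −101 − (−96.99) = −4.01 dB → −4.0 dB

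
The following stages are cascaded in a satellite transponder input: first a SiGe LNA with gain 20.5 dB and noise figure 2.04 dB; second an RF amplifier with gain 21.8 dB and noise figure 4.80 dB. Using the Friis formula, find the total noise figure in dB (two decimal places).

Convert to linear (a loss of L dB is a gain of −L dB): F_i = 10^(NF_i/10), G_i = 10^(G_i,dB/10)
  Stage 1: F_1 = 10^(2.04/10) = 1.600, G_1 = 10^(20.5/10) = 112.2
  Stage 2: F_2 = 10^(4.80/10) = 3.020, G_2 = 10^(21.8/10) = 151.4
Friis cascade:
  F = 1.600 + (3.020 − 1)/112.2 = 1.618
NF = 10 log₁₀(1.618) = 2.09 dB

2.09 dB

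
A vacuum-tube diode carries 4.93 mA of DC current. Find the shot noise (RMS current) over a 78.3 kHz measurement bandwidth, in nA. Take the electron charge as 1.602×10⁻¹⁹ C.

11.1 nA

I_n = √(2qI·B)
2qI·B = 2 × 1.602×10⁻¹⁹ × 4.93×10⁻³ × 7.83×10⁴ = 1.24×10⁻¹⁶ A²
I_n = √(1.24×10⁻¹⁶) = 1.11×10⁻⁸ A = 11.1 nA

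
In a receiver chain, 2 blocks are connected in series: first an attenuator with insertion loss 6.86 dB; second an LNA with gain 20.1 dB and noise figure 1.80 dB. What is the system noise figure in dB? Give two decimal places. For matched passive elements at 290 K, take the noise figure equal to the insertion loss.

8.66 dB

Convert to linear (a loss of L dB is a gain of −L dB): F_i = 10^(NF_i/10), G_i = 10^(G_i,dB/10)
  Stage 1: F_1 = 10^(6.86/10) = 4.853, G_1 = 10^(−6.86/10) = 0.2061
  Stage 2: F_2 = 10^(1.80/10) = 1.514, G_2 = 10^(20.1/10) = 102.3
Friis cascade:
  F = 4.853 + (1.514 − 1)/0.2061 = 7.345
NF = 10 log₁₀(7.345) = 8.66 dB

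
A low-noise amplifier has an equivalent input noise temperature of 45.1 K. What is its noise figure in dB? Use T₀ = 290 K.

0.628 dB

F = 1 + T_e/T₀ = 1 + 45.1/290 = 1.15552
NF = 10 log₁₀(1.15552) = 0.628 dB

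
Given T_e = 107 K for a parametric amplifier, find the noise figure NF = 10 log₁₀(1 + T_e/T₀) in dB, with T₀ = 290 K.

F = 1 + T_e/T₀ = 1 + 107/290 = 1.36897
NF = 10 log₁₀(1.36897) = 1.36 dB

1.36 dB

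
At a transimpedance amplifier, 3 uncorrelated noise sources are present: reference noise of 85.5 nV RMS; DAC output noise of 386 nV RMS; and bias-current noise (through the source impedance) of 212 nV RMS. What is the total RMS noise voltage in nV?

Uncorrelated sources add in power (mean-square): V_tot = √(ΣV_i²)
V_tot = √[(8.55×10⁻⁸)² + (3.86×10⁻⁷)² + (2.12×10⁻⁷)²] = 4.49×10⁻⁷ V = 449 nV

449 nV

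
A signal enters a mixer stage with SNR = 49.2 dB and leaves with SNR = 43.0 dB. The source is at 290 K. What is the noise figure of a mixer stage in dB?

6.2 dB

NF (dB) = SNR_in(dB) − SNR_out(dB) when the source is at T₀
NF = 49.2 − 43.0 = 6.2 dB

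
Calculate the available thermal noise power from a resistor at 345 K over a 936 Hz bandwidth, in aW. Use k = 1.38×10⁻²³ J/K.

4.46 aW

P_n = kTB = 1.38×10⁻²³ × 345 × 9.36×10² = 4.46×10⁻¹⁸ W = 4.46 aW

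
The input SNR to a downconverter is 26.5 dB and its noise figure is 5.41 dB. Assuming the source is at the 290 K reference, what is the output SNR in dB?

By definition F = SNR_in/SNR_out, so in dB: SNR_out = SNR_in − NF
SNR_out = 26.5 − 5.41 = 21.09 dB

21.09 dB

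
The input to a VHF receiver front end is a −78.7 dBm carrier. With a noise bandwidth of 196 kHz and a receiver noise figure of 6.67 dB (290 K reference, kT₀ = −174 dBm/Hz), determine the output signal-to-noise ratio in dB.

35.7 dB

Noise floor: N = −174 + 10 log₁₀(B) + NF
10 log₁₀(1.96×10⁵) = 52.92 dB
N = −174 + 52.92 + 6.67 = −114.41 dBm
SNR = P_sig − N = −78.7 − (−114.41) = 35.71 dB → 35.7 dB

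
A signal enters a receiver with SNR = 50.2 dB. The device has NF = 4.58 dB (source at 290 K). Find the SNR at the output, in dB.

45.62 dB

By definition F = SNR_in/SNR_out, so in dB: SNR_out = SNR_in − NF
SNR_out = 50.2 − 4.58 = 45.62 dB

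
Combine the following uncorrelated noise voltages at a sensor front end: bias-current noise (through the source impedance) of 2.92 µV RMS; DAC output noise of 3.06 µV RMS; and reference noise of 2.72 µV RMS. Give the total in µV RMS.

Uncorrelated sources add in power (mean-square): V_tot = √(ΣV_i²)
V_tot = √[(2.92×10⁻⁶)² + (3.06×10⁻⁶)² + (2.72×10⁻⁶)²] = 5.03×10⁻⁶ V = 5.03 µV

5.03 µV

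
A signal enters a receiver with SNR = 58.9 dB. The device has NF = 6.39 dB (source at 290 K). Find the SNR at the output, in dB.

By definition F = SNR_in/SNR_out, so in dB: SNR_out = SNR_in − NF
SNR_out = 58.9 − 6.39 = 52.51 dB

52.51 dB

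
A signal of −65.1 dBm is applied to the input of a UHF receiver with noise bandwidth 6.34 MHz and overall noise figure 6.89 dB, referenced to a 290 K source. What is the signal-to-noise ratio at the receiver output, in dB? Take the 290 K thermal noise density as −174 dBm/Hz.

Noise floor: N = −174 + 10 log₁₀(B) + NF
10 log₁₀(6.34×10⁶) = 68.02 dB
N = −174 + 68.02 + 6.89 = −99.09 dBm
SNR = P_sig − N = −65.1 − (−99.09) = 33.99 dB → 34.0 dB

34.0 dB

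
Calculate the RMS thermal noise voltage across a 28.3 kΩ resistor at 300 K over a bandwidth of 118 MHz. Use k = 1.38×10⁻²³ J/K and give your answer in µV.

235 µV

V_n = √(4kTRB)
4kTRB = 4 × 1.38×10⁻²³ × 300 × 2.83×10⁴ × 1.18×10⁸ = 5.53×10⁻⁸ V²
V_n = √(5.53×10⁻⁸) = 2.35×10⁻⁴ V = 235 µV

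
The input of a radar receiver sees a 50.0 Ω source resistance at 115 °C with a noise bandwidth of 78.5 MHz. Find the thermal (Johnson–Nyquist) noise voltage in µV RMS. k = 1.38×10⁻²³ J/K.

9.17 µV

T = 115 °C + 273.15 = 388.15 K
V_n = √(4kTRB)
4kTRB = 4 × 1.38×10⁻²³ × 388.15 × 5.00×10¹ × 7.85×10⁷ = 8.41×10⁻¹¹ V²
V_n = √(8.41×10⁻¹¹) = 9.17×10⁻⁶ V = 9.17 µV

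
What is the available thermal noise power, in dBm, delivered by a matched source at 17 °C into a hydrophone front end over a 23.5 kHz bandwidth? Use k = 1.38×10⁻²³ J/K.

T = 17 °C + 273.15 = 290.15 K
P_n = kTB = 1.38×10⁻²³ × 290.15 × 2.35×10⁴ = 9.41×10⁻¹⁷ W
In dBm: 10 log₁₀(9.41×10⁻¹⁷ / 10⁻³) = −130.3 dBm

−130.3 dBm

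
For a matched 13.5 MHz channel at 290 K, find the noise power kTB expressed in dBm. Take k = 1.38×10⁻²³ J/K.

−102.7 dBm

P_n = kTB = 1.38×10⁻²³ × 290 × 1.35×10⁷ = 5.40×10⁻¹⁴ W
In dBm: 10 log₁₀(5.40×10⁻¹⁴ / 10⁻³) = −102.7 dBm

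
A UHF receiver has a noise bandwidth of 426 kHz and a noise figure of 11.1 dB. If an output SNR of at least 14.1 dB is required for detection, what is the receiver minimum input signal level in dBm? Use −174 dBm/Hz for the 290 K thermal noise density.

−92.5 dBm

Sensitivity = −174 + 10 log₁₀(B) + NF + SNR_min
= −174 + 56.29 + 11.1 + 14.1
= −92.51 dBm → −92.5 dBm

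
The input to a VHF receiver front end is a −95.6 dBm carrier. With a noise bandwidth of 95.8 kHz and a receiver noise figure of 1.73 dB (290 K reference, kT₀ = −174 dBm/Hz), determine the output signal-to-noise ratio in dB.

Noise floor: N = −174 + 10 log₁₀(B) + NF
10 log₁₀(9.58×10⁴) = 49.81 dB
N = −174 + 49.81 + 1.73 = −122.46 dBm
SNR = P_sig − N = −95.6 − (−122.46) = 26.86 dB → 26.9 dB

26.9 dB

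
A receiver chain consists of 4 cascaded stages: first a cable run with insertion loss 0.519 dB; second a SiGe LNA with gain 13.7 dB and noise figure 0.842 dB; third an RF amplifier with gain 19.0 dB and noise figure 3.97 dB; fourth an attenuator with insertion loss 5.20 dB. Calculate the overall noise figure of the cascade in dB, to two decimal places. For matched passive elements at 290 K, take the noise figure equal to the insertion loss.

1.59 dB

Convert to linear (a loss of L dB is a gain of −L dB): F_i = 10^(NF_i/10), G_i = 10^(G_i,dB/10)
  Stage 1: F_1 = 10^(0.519/10) = 1.127, G_1 = 10^(−0.519/10) = 0.8874
  Stage 2: F_2 = 10^(0.842/10) = 1.214, G_2 = 10^(13.7/10) = 23.44
  Stage 3: F_3 = 10^(3.97/10) = 2.495, G_3 = 10^(19.0/10) = 79.43
  Stage 4: F_4 = 10^(5.20/10) = 3.311, G_4 = 10^(−5.20/10) = 0.3020
Friis cascade:
  F = 1.127 + (1.214 − 1)/0.8874 + (2.495 − 1)/20.80 + (3.311 − 1)/1652 = 1.441
NF = 10 log₁₀(1.441) = 1.59 dB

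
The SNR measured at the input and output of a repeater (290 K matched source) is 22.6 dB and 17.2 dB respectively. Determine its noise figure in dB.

NF (dB) = SNR_in(dB) − SNR_out(dB) when the source is at T₀
NF = 22.6 − 17.2 = 5.4 dB

5.4 dB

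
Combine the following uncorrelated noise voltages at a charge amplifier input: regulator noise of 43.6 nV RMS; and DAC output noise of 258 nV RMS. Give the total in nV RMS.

Uncorrelated sources add in power (mean-square): V_tot = √(ΣV_i²)
V_tot = √[(4.36×10⁻⁸)² + (2.58×10⁻⁷)²] = 2.62×10⁻⁷ V = 262 nV

262 nV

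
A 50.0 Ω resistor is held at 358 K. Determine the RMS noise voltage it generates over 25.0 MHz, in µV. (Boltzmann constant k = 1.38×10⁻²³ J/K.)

V_n = √(4kTRB)
4kTRB = 4 × 1.38×10⁻²³ × 358 × 5.00×10¹ × 2.50×10⁷ = 2.47×10⁻¹¹ V²
V_n = √(2.47×10⁻¹¹) = 4.97×10⁻⁶ V = 4.97 µV

4.97 µV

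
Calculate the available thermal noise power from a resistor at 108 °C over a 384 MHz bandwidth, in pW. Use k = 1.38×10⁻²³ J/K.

2.02 pW

T = 108 °C + 273.15 = 381.15 K
P_n = kTB = 1.38×10⁻²³ × 381.15 × 3.84×10⁸ = 2.02×10⁻¹² W = 2.02 pW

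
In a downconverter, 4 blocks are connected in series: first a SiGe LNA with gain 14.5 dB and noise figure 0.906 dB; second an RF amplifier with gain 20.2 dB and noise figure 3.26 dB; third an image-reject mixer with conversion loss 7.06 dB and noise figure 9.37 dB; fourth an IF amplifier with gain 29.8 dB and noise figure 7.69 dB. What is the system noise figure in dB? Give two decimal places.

Convert to linear (a loss of L dB is a gain of −L dB): F_i = 10^(NF_i/10), G_i = 10^(G_i,dB/10)
  Stage 1: F_1 = 10^(0.906/10) = 1.232, G_1 = 10^(14.5/10) = 28.18
  Stage 2: F_2 = 10^(3.26/10) = 2.118, G_2 = 10^(20.2/10) = 104.7
  Stage 3: F_3 = 10^(9.37/10) = 8.650, G_3 = 10^(−7.06/10) = 0.1968
  Stage 4: F_4 = 10^(7.69/10) = 5.875, G_4 = 10^(29.8/10) = 955.0
Friis cascade:
  F = 1.232 + (2.118 − 1)/28.18 + (8.650 − 1)/2951 + (5.875 − 1)/580.8 = 1.283
NF = 10 log₁₀(1.283) = 1.08 dB

1.08 dB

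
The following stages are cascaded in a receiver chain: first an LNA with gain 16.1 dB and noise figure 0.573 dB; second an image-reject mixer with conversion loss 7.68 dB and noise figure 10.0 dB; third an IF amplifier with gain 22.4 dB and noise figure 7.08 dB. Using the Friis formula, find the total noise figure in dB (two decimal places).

2.91 dB

Convert to linear (a loss of L dB is a gain of −L dB): F_i = 10^(NF_i/10), G_i = 10^(G_i,dB/10)
  Stage 1: F_1 = 10^(0.573/10) = 1.141, G_1 = 10^(16.1/10) = 40.74
  Stage 2: F_2 = 10^(10.0/10) = 10.00, G_2 = 10^(−7.68/10) = 0.1706
  Stage 3: F_3 = 10^(7.08/10) = 5.105, G_3 = 10^(22.4/10) = 173.8
Friis cascade:
  F = 1.141 + (10.00 − 1)/40.74 + (5.105 − 1)/6.950 = 1.953
NF = 10 log₁₀(1.953) = 2.91 dB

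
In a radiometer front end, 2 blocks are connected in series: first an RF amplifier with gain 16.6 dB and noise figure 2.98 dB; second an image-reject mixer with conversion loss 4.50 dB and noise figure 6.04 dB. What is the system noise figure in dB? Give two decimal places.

Convert to linear (a loss of L dB is a gain of −L dB): F_i = 10^(NF_i/10), G_i = 10^(G_i,dB/10)
  Stage 1: F_1 = 10^(2.98/10) = 1.986, G_1 = 10^(16.6/10) = 45.71
  Stage 2: F_2 = 10^(6.04/10) = 4.018, G_2 = 10^(−4.50/10) = 0.3548
Friis cascade:
  F = 1.986 + (4.018 − 1)/45.71 = 2.052
NF = 10 log₁₀(2.052) = 3.12 dB

3.12 dB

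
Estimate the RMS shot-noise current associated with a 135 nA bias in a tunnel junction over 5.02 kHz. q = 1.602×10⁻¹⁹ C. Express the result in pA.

I_n = √(2qI·B)
2qI·B = 2 × 1.602×10⁻¹⁹ × 1.35×10⁻⁷ × 5.02×10³ = 2.17×10⁻²² A²
I_n = √(2.17×10⁻²²) = 1.47×10⁻¹¹ A = 14.7 pA

14.7 pA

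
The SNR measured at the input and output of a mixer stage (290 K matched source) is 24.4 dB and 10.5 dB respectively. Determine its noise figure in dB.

13.9 dB

NF (dB) = SNR_in(dB) − SNR_out(dB) when the source is at T₀
NF = 24.4 − 10.5 = 13.9 dB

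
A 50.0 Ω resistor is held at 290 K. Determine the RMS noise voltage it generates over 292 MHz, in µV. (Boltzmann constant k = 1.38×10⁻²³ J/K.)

V_n = √(4kTRB)
4kTRB = 4 × 1.38×10⁻²³ × 290 × 5.00×10¹ × 2.92×10⁸ = 2.34×10⁻¹⁰ V²
V_n = √(2.34×10⁻¹⁰) = 1.53×10⁻⁵ V = 15.3 µV

15.3 µV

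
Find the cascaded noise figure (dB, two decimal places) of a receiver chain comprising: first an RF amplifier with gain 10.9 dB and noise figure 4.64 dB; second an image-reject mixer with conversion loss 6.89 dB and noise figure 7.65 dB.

5.19 dB

Convert to linear (a loss of L dB is a gain of −L dB): F_i = 10^(NF_i/10), G_i = 10^(G_i,dB/10)
  Stage 1: F_1 = 10^(4.64/10) = 2.911, G_1 = 10^(10.9/10) = 12.30
  Stage 2: F_2 = 10^(7.65/10) = 5.821, G_2 = 10^(−6.89/10) = 0.2046
Friis cascade:
  F = 2.911 + (5.821 − 1)/12.30 = 3.303
NF = 10 log₁₀(3.303) = 5.19 dB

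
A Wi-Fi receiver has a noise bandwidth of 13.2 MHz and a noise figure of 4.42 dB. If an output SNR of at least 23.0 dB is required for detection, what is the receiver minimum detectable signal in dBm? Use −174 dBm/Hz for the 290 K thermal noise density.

Sensitivity = −174 + 10 log₁₀(B) + NF + SNR_min
= −174 + 71.21 + 4.42 + 23.0
= −75.37 dBm → −75.4 dBm

−75.4 dBm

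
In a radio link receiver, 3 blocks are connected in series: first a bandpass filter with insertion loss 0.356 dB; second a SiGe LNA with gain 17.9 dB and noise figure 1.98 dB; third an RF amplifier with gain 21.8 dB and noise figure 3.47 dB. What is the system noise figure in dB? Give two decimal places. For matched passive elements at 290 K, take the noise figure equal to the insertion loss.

Convert to linear (a loss of L dB is a gain of −L dB): F_i = 10^(NF_i/10), G_i = 10^(G_i,dB/10)
  Stage 1: F_1 = 10^(0.356/10) = 1.085, G_1 = 10^(−0.356/10) = 0.9213
  Stage 2: F_2 = 10^(1.98/10) = 1.578, G_2 = 10^(17.9/10) = 61.66
  Stage 3: F_3 = 10^(3.47/10) = 2.223, G_3 = 10^(21.8/10) = 151.4
Friis cascade:
  F = 1.085 + (1.578 − 1)/0.9213 + (2.223 − 1)/56.81 = 1.734
NF = 10 log₁₀(1.734) = 2.39 dB

2.39 dB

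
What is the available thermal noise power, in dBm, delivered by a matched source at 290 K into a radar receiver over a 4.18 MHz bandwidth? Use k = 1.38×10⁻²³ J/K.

P_n = kTB = 1.38×10⁻²³ × 290 × 4.18×10⁶ = 1.67×10⁻¹⁴ W
In dBm: 10 log₁₀(1.67×10⁻¹⁴ / 10⁻³) = −107.8 dBm

−107.8 dBm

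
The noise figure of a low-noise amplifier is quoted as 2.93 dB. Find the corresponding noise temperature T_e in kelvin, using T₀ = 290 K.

F = 10^(2.93/10) = 1.96336
T_e = (F − 1)·T₀ = (1.96336 − 1) × 290 = 279 K

279 K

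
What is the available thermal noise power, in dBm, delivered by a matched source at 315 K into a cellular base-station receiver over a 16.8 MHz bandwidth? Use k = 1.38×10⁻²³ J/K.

P_n = kTB = 1.38×10⁻²³ × 315 × 1.68×10⁷ = 7.30×10⁻¹⁴ W
In dBm: 10 log₁₀(7.30×10⁻¹⁴ / 10⁻³) = −101.4 dBm

−101.4 dBm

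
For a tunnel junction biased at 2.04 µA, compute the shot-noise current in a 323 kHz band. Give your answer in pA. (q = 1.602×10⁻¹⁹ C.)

459 pA

I_n = √(2qI·B)
2qI·B = 2 × 1.602×10⁻¹⁹ × 2.04×10⁻⁶ × 3.23×10⁵ = 2.11×10⁻¹⁹ A²
I_n = √(2.11×10⁻¹⁹) = 4.59×10⁻¹⁰ A = 459 pA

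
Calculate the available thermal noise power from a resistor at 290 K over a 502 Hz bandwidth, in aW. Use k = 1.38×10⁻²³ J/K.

P_n = kTB = 1.38×10⁻²³ × 290 × 5.02×10² = 2.01×10⁻¹⁸ W = 2.01 aW

2.01 aW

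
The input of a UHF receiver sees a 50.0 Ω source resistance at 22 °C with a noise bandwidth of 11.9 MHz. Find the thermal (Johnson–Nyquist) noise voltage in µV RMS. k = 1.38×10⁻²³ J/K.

3.11 µV

T = 22 °C + 273.15 = 295.15 K
V_n = √(4kTRB)
4kTRB = 4 × 1.38×10⁻²³ × 295.15 × 5.00×10¹ × 1.19×10⁷ = 9.69×10⁻¹² V²
V_n = √(9.69×10⁻¹²) = 3.11×10⁻⁶ V = 3.11 µV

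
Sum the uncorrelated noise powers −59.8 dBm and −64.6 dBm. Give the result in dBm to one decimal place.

−58.6 dBm

Convert to linear, add, convert back:
P₁ = 1.05×10⁻⁹ W, P₂ = 3.47×10⁻¹⁰ W
P_tot = 1.39×10⁻⁹ W → 10 log₁₀(P_tot / 10⁻³) = −58.6 dBm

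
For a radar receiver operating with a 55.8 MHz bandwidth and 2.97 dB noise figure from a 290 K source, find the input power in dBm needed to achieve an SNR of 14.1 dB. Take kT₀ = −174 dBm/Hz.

−79.5 dBm

Sensitivity = −174 + 10 log₁₀(B) + NF + SNR_min
= −174 + 77.47 + 2.97 + 14.1
= −79.46 dBm → −79.5 dBm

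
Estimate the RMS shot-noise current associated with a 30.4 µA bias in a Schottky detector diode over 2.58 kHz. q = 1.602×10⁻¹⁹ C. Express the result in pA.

159 pA

I_n = √(2qI·B)
2qI·B = 2 × 1.602×10⁻¹⁹ × 3.04×10⁻⁵ × 2.58×10³ = 2.51×10⁻²⁰ A²
I_n = √(2.51×10⁻²⁰) = 1.59×10⁻¹⁰ A = 159 pA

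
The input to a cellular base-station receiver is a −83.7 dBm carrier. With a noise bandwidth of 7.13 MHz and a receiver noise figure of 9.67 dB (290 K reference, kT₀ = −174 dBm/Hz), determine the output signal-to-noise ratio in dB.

12.1 dB

Noise floor: N = −174 + 10 log₁₀(B) + NF
10 log₁₀(7.13×10⁶) = 68.53 dB
N = −174 + 68.53 + 9.67 = −95.80 dBm
SNR = P_sig − N = −83.7 − (−95.80) = 12.10 dB → 12.1 dB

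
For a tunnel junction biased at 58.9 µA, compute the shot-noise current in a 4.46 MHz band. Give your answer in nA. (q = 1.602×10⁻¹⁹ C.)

9.17 nA

I_n = √(2qI·B)
2qI·B = 2 × 1.602×10⁻¹⁹ × 5.89×10⁻⁵ × 4.46×10⁶ = 8.42×10⁻¹⁷ A²
I_n = √(8.42×10⁻¹⁷) = 9.17×10⁻⁹ A = 9.17 nA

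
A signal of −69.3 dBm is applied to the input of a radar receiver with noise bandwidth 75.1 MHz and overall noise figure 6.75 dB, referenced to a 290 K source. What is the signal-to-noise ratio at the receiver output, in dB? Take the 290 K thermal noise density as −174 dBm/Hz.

Noise floor: N = −174 + 10 log₁₀(B) + NF
10 log₁₀(7.51×10⁷) = 78.76 dB
N = −174 + 78.76 + 6.75 = −88.49 dBm
SNR = P_sig − N = −69.3 − (−88.49) = 19.19 dB → 19.2 dB

19.2 dB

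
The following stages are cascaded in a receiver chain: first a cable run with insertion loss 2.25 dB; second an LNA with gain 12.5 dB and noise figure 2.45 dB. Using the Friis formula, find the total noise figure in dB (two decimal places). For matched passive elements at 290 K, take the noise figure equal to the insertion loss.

4.70 dB

Convert to linear (a loss of L dB is a gain of −L dB): F_i = 10^(NF_i/10), G_i = 10^(G_i,dB/10)
  Stage 1: F_1 = 10^(2.25/10) = 1.679, G_1 = 10^(−2.25/10) = 0.5957
  Stage 2: F_2 = 10^(2.45/10) = 1.758, G_2 = 10^(12.5/10) = 17.78
Friis cascade:
  F = 1.679 + (1.758 − 1)/0.5957 = 2.951
NF = 10 log₁₀(2.951) = 4.70 dB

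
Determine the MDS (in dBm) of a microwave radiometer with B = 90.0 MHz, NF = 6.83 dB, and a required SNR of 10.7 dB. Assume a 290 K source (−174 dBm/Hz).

Sensitivity = −174 + 10 log₁₀(B) + NF + SNR_min
= −174 + 79.54 + 6.83 + 10.7
= −76.93 dBm → −76.9 dBm

−76.9 dBm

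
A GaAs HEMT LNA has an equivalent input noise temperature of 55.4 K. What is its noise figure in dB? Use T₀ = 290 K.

F = 1 + T_e/T₀ = 1 + 55.4/290 = 1.19103
NF = 10 log₁₀(1.19103) = 0.759 dB

0.759 dB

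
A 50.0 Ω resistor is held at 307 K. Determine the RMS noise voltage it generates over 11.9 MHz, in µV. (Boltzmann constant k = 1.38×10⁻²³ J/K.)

V_n = √(4kTRB)
4kTRB = 4 × 1.38×10⁻²³ × 307 × 5.00×10¹ × 1.19×10⁷ = 1.01×10⁻¹¹ V²
V_n = √(1.01×10⁻¹¹) = 3.18×10⁻⁶ V = 3.18 µV

3.18 µV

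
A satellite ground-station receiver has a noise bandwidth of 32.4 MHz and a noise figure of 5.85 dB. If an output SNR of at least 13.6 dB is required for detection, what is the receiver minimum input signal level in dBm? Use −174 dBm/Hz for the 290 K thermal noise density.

Sensitivity = −174 + 10 log₁₀(B) + NF + SNR_min
= −174 + 75.11 + 5.85 + 13.6
= −79.44 dBm → −79.4 dBm

−79.4 dBm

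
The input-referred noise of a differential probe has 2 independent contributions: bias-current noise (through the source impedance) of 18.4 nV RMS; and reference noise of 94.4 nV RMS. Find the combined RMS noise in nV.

Uncorrelated sources add in power (mean-square): V_tot = √(ΣV_i²)
V_tot = √[(1.84×10⁻⁸)² + (9.44×10⁻⁸)²] = 9.62×10⁻⁸ V = 96.2 nV

96.2 nV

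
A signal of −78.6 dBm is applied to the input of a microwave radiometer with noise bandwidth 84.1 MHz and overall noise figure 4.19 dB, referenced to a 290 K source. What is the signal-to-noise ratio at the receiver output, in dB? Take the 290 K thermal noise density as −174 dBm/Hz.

12.0 dB

Noise floor: N = −174 + 10 log₁₀(B) + NF
10 log₁₀(8.41×10⁷) = 79.25 dB
N = −174 + 79.25 + 4.19 = −90.56 dBm
SNR = P_sig − N = −78.6 − (−90.56) = 11.96 dB → 12.0 dB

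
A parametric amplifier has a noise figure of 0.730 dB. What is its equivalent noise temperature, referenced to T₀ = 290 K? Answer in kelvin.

53.1 K

F = 10^(0.730/10) = 1.18304
T_e = (F − 1)·T₀ = (1.18304 − 1) × 290 = 53.1 K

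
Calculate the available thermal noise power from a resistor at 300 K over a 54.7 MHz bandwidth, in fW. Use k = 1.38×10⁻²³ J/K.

P_n = kTB = 1.38×10⁻²³ × 300 × 5.47×10⁷ = 2.26×10⁻¹³ W = 226 fW

226 fW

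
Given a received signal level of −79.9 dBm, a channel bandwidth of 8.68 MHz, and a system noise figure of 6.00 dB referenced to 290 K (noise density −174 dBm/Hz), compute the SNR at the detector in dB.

18.7 dB

Noise floor: N = −174 + 10 log₁₀(B) + NF
10 log₁₀(8.68×10⁶) = 69.39 dB
N = −174 + 69.39 + 6.00 = −98.61 dBm
SNR = P_sig − N = −79.9 − (−98.61) = 18.71 dB → 18.7 dB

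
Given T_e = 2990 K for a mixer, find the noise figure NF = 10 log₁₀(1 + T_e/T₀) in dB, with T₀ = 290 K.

F = 1 + T_e/T₀ = 1 + 2990/290 = 11.3103
NF = 10 log₁₀(11.3103) = 10.53 dB

10.53 dB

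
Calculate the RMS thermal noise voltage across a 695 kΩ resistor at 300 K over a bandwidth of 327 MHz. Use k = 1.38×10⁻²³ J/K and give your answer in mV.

1.94 mV

V_n = √(4kTRB)
4kTRB = 4 × 1.38×10⁻²³ × 300 × 6.95×10⁵ × 3.27×10⁸ = 3.76×10⁻⁶ V²
V_n = √(3.76×10⁻⁶) = 1.94×10⁻³ V = 1.94 mV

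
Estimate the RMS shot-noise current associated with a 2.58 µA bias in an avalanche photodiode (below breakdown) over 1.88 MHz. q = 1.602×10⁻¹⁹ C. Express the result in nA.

1.25 nA

I_n = √(2qI·B)
2qI·B = 2 × 1.602×10⁻¹⁹ × 2.58×10⁻⁶ × 1.88×10⁶ = 1.55×10⁻¹⁸ A²
I_n = √(1.55×10⁻¹⁸) = 1.25×10⁻⁹ A = 1.25 nA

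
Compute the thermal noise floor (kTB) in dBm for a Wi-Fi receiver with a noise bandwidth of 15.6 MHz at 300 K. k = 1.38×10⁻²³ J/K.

−101.9 dBm

P_n = kTB = 1.38×10⁻²³ × 300 × 1.56×10⁷ = 6.46×10⁻¹⁴ W
In dBm: 10 log₁₀(6.46×10⁻¹⁴ / 10⁻³) = −101.9 dBm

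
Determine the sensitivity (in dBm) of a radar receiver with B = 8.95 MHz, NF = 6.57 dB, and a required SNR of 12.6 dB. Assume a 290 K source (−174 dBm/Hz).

Sensitivity = −174 + 10 log₁₀(B) + NF + SNR_min
= −174 + 69.52 + 6.57 + 12.6
= −85.31 dBm → −85.3 dBm

−85.3 dBm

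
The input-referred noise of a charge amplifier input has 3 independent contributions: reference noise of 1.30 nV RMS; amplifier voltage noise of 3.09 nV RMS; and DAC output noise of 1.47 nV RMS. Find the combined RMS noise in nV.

Uncorrelated sources add in power (mean-square): V_tot = √(ΣV_i²)
V_tot = √[(1.30×10⁻⁹)² + (3.09×10⁻⁹)² + (1.47×10⁻⁹)²] = 3.66×10⁻⁹ V = 3.66 nV

3.66 nV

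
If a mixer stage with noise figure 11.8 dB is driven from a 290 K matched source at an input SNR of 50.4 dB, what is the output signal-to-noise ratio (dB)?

By definition F = SNR_in/SNR_out, so in dB: SNR_out = SNR_in − NF
SNR_out = 50.4 − 11.8 = 38.6 dB

38.6 dB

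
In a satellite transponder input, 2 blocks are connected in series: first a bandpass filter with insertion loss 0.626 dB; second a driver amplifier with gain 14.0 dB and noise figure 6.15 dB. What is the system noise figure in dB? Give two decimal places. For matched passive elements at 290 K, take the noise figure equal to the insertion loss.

Convert to linear (a loss of L dB is a gain of −L dB): F_i = 10^(NF_i/10), G_i = 10^(G_i,dB/10)
  Stage 1: F_1 = 10^(0.626/10) = 1.155, G_1 = 10^(−0.626/10) = 0.8658
  Stage 2: F_2 = 10^(6.15/10) = 4.121, G_2 = 10^(14.0/10) = 25.12
Friis cascade:
  F = 1.155 + (4.121 − 1)/0.8658 = 4.760
NF = 10 log₁₀(4.760) = 6.78 dB

6.78 dB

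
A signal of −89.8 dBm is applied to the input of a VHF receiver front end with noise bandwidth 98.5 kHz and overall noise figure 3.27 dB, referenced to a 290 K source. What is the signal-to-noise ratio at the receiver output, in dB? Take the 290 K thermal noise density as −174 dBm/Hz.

31.0 dB

Noise floor: N = −174 + 10 log₁₀(B) + NF
10 log₁₀(9.85×10⁴) = 49.93 dB
N = −174 + 49.93 + 3.27 = −120.80 dBm
SNR = P_sig − N = −89.8 − (−120.80) = 31.00 dB → 31.0 dB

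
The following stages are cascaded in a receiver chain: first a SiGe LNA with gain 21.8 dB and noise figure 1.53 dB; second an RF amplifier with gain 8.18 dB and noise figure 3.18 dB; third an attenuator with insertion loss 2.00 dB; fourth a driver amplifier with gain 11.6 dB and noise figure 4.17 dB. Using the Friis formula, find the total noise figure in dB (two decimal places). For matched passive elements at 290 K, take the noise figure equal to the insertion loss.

1.56 dB

Convert to linear (a loss of L dB is a gain of −L dB): F_i = 10^(NF_i/10), G_i = 10^(G_i,dB/10)
  Stage 1: F_1 = 10^(1.53/10) = 1.422, G_1 = 10^(21.8/10) = 151.4
  Stage 2: F_2 = 10^(3.18/10) = 2.080, G_2 = 10^(8.18/10) = 6.577
  Stage 3: F_3 = 10^(2.00/10) = 1.585, G_3 = 10^(−2.00/10) = 0.6310
  Stage 4: F_4 = 10^(4.17/10) = 2.612, G_4 = 10^(11.6/10) = 14.45
Friis cascade:
  F = 1.422 + (2.080 − 1)/151.4 + (1.585 − 1)/995.4 + (2.612 − 1)/628.1 = 1.433
NF = 10 log₁₀(1.433) = 1.56 dB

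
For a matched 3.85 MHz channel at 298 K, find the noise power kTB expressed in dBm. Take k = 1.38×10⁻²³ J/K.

−108.0 dBm

P_n = kTB = 1.38×10⁻²³ × 298 × 3.85×10⁶ = 1.58×10⁻¹⁴ W
In dBm: 10 log₁₀(1.58×10⁻¹⁴ / 10⁻³) = −108.0 dBm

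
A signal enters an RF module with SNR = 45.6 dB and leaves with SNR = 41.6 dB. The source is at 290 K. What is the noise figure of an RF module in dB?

4.0 dB

NF (dB) = SNR_in(dB) − SNR_out(dB) when the source is at T₀
NF = 45.6 − 41.6 = 4.0 dB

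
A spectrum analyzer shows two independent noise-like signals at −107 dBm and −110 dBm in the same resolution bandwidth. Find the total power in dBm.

Convert to linear, add, convert back:
P₁ = 2.00×10⁻¹⁴ W, P₂ = 1.00×10⁻¹⁴ W
P_tot = 3.00×10⁻¹⁴ W → 10 log₁₀(P_tot / 10⁻³) = −105.2 dBm

−105.2 dBm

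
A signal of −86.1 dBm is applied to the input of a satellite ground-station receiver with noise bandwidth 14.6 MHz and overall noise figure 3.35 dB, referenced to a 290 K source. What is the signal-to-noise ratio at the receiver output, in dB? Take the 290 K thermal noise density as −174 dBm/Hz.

12.9 dB

Noise floor: N = −174 + 10 log₁₀(B) + NF
10 log₁₀(1.46×10⁷) = 71.64 dB
N = −174 + 71.64 + 3.35 = −99.01 dBm
SNR = P_sig − N = −86.1 − (−99.01) = 12.91 dB → 12.9 dB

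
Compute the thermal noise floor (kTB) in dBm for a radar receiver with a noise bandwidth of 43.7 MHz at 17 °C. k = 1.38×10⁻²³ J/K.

T = 17 °C + 273.15 = 290.15 K
P_n = kTB = 1.38×10⁻²³ × 290.15 × 4.37×10⁷ = 1.75×10⁻¹³ W
In dBm: 10 log₁₀(1.75×10⁻¹³ / 10⁻³) = −97.6 dBm

−97.6 dBm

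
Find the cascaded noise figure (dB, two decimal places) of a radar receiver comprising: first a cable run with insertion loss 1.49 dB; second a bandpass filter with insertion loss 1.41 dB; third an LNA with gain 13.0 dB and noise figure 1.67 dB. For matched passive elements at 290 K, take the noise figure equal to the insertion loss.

Convert to linear (a loss of L dB is a gain of −L dB): F_i = 10^(NF_i/10), G_i = 10^(G_i,dB/10)
  Stage 1: F_1 = 10^(1.49/10) = 1.409, G_1 = 10^(−1.49/10) = 0.7096
  Stage 2: F_2 = 10^(1.41/10) = 1.384, G_2 = 10^(−1.41/10) = 0.7228
  Stage 3: F_3 = 10^(1.67/10) = 1.469, G_3 = 10^(13.0/10) = 19.95
Friis cascade:
  F = 1.409 + (1.384 − 1)/0.7096 + (1.469 − 1)/0.5129 = 2.864
NF = 10 log₁₀(2.864) = 4.57 dB

4.57 dB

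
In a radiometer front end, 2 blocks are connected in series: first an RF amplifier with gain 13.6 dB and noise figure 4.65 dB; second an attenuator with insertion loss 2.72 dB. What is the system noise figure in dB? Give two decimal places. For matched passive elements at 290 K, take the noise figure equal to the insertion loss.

4.71 dB

Convert to linear (a loss of L dB is a gain of −L dB): F_i = 10^(NF_i/10), G_i = 10^(G_i,dB/10)
  Stage 1: F_1 = 10^(4.65/10) = 2.917, G_1 = 10^(13.6/10) = 22.91
  Stage 2: F_2 = 10^(2.72/10) = 1.871, G_2 = 10^(−2.72/10) = 0.5346
Friis cascade:
  F = 2.917 + (1.871 − 1)/22.91 = 2.955
NF = 10 log₁₀(2.955) = 4.71 dB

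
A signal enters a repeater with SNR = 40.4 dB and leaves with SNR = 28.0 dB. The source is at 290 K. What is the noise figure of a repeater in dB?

NF (dB) = SNR_in(dB) − SNR_out(dB) when the source is at T₀
NF = 40.4 − 28.0 = 12.4 dB

12.4 dB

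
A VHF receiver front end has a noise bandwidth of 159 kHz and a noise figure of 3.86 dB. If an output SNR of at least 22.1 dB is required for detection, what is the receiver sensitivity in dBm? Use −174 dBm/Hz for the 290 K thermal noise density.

Sensitivity = −174 + 10 log₁₀(B) + NF + SNR_min
= −174 + 52.01 + 3.86 + 22.1
= −96.03 dBm → −96.0 dBm

−96.0 dBm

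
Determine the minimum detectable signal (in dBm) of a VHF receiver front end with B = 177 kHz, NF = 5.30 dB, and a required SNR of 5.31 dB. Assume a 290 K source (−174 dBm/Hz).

−110.9 dBm

Sensitivity = −174 + 10 log₁₀(B) + NF + SNR_min
= −174 + 52.48 + 5.30 + 5.31
= −110.91 dBm → −110.9 dBm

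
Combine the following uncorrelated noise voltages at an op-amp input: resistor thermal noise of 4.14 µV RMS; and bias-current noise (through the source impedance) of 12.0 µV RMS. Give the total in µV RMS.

Uncorrelated sources add in power (mean-square): V_tot = √(ΣV_i²)
V_tot = √[(4.14×10⁻⁶)² + (1.20×10⁻⁵)²] = 1.27×10⁻⁵ V = 12.7 µV

12.7 µV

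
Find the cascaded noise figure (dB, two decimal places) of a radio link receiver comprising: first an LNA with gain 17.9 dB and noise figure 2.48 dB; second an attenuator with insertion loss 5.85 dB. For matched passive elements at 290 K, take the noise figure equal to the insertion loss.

Convert to linear (a loss of L dB is a gain of −L dB): F_i = 10^(NF_i/10), G_i = 10^(G_i,dB/10)
  Stage 1: F_1 = 10^(2.48/10) = 1.770, G_1 = 10^(17.9/10) = 61.66
  Stage 2: F_2 = 10^(5.85/10) = 3.846, G_2 = 10^(−5.85/10) = 0.2600
Friis cascade:
  F = 1.770 + (3.846 − 1)/61.66 = 1.816
NF = 10 log₁₀(1.816) = 2.59 dB

2.59 dB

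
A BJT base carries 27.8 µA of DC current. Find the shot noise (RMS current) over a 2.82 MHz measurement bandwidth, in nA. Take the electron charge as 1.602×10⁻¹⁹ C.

5.01 nA

I_n = √(2qI·B)
2qI·B = 2 × 1.602×10⁻¹⁹ × 2.78×10⁻⁵ × 2.82×10⁶ = 2.51×10⁻¹⁷ A²
I_n = √(2.51×10⁻¹⁷) = 5.01×10⁻⁹ A = 5.01 nA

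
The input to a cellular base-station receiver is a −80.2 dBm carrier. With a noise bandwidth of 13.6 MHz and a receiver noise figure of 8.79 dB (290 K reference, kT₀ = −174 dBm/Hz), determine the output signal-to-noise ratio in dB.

Noise floor: N = −174 + 10 log₁₀(B) + NF
10 log₁₀(1.36×10⁷) = 71.34 dB
N = −174 + 71.34 + 8.79 = −93.87 dBm
SNR = P_sig − N = −80.2 − (−93.87) = 13.67 dB → 13.7 dB

13.7 dB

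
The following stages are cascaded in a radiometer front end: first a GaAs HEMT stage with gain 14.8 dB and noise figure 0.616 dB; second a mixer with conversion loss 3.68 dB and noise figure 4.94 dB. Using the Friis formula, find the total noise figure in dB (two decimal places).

Convert to linear (a loss of L dB is a gain of −L dB): F_i = 10^(NF_i/10), G_i = 10^(G_i,dB/10)
  Stage 1: F_1 = 10^(0.616/10) = 1.152, G_1 = 10^(14.8/10) = 30.20
  Stage 2: F_2 = 10^(4.94/10) = 3.119, G_2 = 10^(−3.68/10) = 0.4285
Friis cascade:
  F = 1.152 + (3.119 − 1)/30.20 = 1.223
NF = 10 log₁₀(1.223) = 0.87 dB

0.87 dB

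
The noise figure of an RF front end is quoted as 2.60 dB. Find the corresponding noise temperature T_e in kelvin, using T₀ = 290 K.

238 K

F = 10^(2.60/10) = 1.8197
T_e = (F − 1)·T₀ = (1.8197 − 1) × 290 = 238 K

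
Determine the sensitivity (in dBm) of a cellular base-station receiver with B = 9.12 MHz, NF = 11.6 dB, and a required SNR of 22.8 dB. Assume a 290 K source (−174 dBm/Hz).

−70.0 dBm

Sensitivity = −174 + 10 log₁₀(B) + NF + SNR_min
= −174 + 69.6 + 11.6 + 22.8
= −70.0 dBm → −70.0 dBm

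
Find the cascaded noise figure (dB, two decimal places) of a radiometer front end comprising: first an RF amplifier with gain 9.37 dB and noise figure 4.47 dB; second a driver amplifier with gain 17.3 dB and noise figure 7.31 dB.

Convert to linear (a loss of L dB is a gain of −L dB): F_i = 10^(NF_i/10), G_i = 10^(G_i,dB/10)
  Stage 1: F_1 = 10^(4.47/10) = 2.799, G_1 = 10^(9.37/10) = 8.650
  Stage 2: F_2 = 10^(7.31/10) = 5.383, G_2 = 10^(17.3/10) = 53.70
Friis cascade:
  F = 2.799 + (5.383 − 1)/8.650 = 3.306
NF = 10 log₁₀(3.306) = 5.19 dB

5.19 dB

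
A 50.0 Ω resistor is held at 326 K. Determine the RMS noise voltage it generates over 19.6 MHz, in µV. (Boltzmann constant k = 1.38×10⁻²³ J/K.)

4.20 µV

V_n = √(4kTRB)
4kTRB = 4 × 1.38×10⁻²³ × 326 × 5.00×10¹ × 1.96×10⁷ = 1.76×10⁻¹¹ V²
V_n = √(1.76×10⁻¹¹) = 4.20×10⁻⁶ V = 4.20 µV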